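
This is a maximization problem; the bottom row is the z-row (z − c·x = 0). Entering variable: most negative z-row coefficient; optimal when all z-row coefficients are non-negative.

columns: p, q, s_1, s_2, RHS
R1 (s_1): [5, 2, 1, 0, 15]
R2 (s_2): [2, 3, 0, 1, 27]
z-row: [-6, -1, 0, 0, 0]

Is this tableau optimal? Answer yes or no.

no

The z-row has a negative entry -6 in column p, so it is not optimal.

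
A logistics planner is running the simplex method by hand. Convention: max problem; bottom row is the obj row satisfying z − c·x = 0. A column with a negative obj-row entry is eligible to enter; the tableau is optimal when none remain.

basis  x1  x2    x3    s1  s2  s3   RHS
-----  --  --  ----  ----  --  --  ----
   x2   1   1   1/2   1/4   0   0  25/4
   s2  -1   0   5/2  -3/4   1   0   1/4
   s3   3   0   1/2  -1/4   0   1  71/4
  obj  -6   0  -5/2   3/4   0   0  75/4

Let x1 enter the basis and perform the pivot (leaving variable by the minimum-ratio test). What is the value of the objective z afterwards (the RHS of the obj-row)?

217/4

Ratio test on column x1 — row 1: (25/4)/1 = 25/4; row 2: entry -1 ≤ 0; row 3: (71/4)/3 = 71/12. Minimum is 71/12 at row 3 (s3 leaves); pivot element 3.
Pivot on row 3; the obj-row RHS becomes 75/4 − (-6)·(71/12) = 217/4.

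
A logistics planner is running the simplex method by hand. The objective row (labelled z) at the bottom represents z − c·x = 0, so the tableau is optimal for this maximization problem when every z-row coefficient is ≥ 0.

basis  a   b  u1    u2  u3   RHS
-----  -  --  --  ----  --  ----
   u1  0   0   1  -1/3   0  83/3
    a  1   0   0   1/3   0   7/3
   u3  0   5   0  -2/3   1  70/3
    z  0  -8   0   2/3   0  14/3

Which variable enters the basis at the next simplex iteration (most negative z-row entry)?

Negative z-row entries: b: -8.
The most negative is -8 in column b, so b enters.

b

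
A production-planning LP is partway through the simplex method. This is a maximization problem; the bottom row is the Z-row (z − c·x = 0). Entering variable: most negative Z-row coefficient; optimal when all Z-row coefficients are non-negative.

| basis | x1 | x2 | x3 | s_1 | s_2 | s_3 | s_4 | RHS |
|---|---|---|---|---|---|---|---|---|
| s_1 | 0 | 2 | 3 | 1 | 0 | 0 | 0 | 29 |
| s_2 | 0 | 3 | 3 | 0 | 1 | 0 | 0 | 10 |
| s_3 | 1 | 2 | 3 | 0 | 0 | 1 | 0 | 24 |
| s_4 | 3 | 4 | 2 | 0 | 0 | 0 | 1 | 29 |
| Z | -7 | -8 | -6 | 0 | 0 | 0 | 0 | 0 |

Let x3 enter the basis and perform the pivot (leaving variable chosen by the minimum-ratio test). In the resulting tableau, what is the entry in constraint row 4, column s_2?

Ratio test on column x3 — row 1: 29/3 = 29/3; row 2: 10/3 = 10/3; row 3: 24/3 = 8; row 4: 29/2 = 29/2. Minimum is 10/3 at row 2 (s_2 leaves); pivot element 3.
Divide row 2 by 3; eliminate column x3 from the other rows.
Row 4 update in column s_2: 0 − 2·(1/3) = -2/3.

-2/3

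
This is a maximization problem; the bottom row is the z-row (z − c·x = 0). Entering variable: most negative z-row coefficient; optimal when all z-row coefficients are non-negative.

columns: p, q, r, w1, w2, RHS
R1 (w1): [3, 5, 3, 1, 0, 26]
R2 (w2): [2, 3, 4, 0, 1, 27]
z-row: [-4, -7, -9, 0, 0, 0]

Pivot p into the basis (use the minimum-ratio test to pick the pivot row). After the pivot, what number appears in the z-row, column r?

-5

Ratio test on column p — row 1: 26/3 = 26/3; row 2: 27/2 = 27/2. Minimum is 26/3 at row 1 (w1 leaves); pivot element 3.
Divide row 1 by 3; eliminate column p from the other rows.
z-row update in column r: -9 − (-4)·1 = -5.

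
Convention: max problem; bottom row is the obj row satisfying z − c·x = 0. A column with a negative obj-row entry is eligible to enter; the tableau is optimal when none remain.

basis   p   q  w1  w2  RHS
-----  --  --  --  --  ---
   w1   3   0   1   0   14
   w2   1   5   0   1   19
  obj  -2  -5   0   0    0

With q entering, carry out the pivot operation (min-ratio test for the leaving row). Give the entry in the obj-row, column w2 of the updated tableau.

1

Ratio test on column q — row 1: entry 0 ≤ 0; row 2: 19/5 = 19/5. Minimum is 19/5 at row 2 (w2 leaves); pivot element 5.
Divide row 2 by 5; eliminate column q from the other rows.
obj-row update in column w2: 0 − (-5)·(1/5) = 1.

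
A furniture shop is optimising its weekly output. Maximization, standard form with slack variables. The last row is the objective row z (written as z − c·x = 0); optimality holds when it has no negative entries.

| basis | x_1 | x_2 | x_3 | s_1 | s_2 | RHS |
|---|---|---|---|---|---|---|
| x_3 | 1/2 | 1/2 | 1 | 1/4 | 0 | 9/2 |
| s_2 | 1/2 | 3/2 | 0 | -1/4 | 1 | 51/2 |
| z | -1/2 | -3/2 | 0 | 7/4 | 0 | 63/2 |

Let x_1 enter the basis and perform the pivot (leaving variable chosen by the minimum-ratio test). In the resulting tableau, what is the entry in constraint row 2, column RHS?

21

Ratio test on column x_1 — row 1: (9/2)/(1/2) = 9; row 2: (51/2)/(1/2) = 51. Minimum is 9 at row 1 (x_3 leaves); pivot element 1/2.
Divide row 1 by 1/2; eliminate column x_1 from the other rows.
Row 2 update in column RHS: 51/2 − (1/2)·9 = 21.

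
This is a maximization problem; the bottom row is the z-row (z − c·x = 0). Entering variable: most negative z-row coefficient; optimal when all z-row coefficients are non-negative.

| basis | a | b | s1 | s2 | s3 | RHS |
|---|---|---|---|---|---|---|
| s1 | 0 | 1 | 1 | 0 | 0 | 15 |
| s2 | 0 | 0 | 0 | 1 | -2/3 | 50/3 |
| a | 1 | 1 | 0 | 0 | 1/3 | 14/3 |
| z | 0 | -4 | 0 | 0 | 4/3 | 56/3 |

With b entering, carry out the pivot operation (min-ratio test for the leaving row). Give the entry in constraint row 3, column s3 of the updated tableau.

1/3

Ratio test on column b — row 1: 15/1 = 15; row 2: entry 0 ≤ 0; row 3: (14/3)/1 = 14/3. Minimum is 14/3 at row 3 (a leaves); pivot element 1.
Divide row 3 by 1; eliminate column b from the other rows.
In the new row 3, the s3 entry is the old entry divided by the pivot: (1/3)/1 = 1/3.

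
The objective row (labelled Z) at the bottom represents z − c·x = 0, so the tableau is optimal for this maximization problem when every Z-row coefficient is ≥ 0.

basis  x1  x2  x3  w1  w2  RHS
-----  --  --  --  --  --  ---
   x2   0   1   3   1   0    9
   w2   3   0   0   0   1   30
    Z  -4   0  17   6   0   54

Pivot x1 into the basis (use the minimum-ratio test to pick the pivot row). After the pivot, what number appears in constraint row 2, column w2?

1/3

Ratio test on column x1 — row 1: entry 0 ≤ 0; row 2: 30/3 = 10. Minimum is 10 at row 2 (w2 leaves); pivot element 3.
Divide row 2 by 3; eliminate column x1 from the other rows.
In the new row 2, the w2 entry is the old entry divided by the pivot: 1/3 = 1/3.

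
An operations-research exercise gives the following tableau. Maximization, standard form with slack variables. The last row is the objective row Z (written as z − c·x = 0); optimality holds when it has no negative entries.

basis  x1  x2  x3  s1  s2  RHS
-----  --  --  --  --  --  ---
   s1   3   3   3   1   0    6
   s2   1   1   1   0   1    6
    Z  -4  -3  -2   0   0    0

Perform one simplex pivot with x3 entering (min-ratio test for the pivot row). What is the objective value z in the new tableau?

4

Ratio test on column x3 — row 1: 6/3 = 2; row 2: 6/1 = 6. Minimum is 2 at row 1 (s1 leaves); pivot element 3.
Pivot on row 1; the Z-row RHS becomes 0 − (-2)·2 = 4.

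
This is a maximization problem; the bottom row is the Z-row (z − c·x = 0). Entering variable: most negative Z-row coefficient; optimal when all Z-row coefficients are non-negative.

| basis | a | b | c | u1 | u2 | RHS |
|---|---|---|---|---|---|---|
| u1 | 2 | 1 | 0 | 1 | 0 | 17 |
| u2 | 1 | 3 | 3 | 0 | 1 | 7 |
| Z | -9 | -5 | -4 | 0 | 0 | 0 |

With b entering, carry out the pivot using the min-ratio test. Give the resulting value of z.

Ratio test on column b — row 1: 17/1 = 17; row 2: 7/3 = 7/3. Minimum is 7/3 at row 2 (u2 leaves); pivot element 3.
Pivot on row 2; the Z-row RHS becomes 0 − (-5)·(7/3) = 35/3.

35/3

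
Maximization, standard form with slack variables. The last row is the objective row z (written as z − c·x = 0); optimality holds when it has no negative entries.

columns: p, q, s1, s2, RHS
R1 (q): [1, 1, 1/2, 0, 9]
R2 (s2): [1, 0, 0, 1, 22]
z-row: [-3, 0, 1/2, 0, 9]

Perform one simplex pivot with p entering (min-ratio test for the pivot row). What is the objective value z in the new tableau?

Ratio test on column p — row 1: 9/1 = 9; row 2: 22/1 = 22. Minimum is 9 at row 1 (q leaves); pivot element 1.
Pivot on row 1; the z-row RHS becomes 9 − (-3)·9 = 36.

36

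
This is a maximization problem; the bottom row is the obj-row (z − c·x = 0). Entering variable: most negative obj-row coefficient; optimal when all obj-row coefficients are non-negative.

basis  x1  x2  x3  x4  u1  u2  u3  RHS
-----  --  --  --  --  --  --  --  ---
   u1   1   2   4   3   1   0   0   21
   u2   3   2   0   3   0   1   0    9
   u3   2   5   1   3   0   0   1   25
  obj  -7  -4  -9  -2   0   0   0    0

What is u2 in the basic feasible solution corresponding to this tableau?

u2 is basic (row 2); its value is the RHS of that row, 9.

9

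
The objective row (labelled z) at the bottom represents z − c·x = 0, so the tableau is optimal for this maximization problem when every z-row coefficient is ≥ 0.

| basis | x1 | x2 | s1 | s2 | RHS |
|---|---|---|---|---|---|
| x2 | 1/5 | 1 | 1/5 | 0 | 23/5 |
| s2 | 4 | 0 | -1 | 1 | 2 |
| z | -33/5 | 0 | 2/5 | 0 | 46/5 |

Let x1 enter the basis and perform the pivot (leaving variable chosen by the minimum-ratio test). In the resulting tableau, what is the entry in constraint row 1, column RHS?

9/2

Ratio test on column x1 — row 1: (23/5)/(1/5) = 23; row 2: 2/4 = 1/2. Minimum is 1/2 at row 2 (s2 leaves); pivot element 4.
Divide row 2 by 4; eliminate column x1 from the other rows.
Row 1 update in column RHS: 23/5 − (1/5)·(1/2) = 9/2.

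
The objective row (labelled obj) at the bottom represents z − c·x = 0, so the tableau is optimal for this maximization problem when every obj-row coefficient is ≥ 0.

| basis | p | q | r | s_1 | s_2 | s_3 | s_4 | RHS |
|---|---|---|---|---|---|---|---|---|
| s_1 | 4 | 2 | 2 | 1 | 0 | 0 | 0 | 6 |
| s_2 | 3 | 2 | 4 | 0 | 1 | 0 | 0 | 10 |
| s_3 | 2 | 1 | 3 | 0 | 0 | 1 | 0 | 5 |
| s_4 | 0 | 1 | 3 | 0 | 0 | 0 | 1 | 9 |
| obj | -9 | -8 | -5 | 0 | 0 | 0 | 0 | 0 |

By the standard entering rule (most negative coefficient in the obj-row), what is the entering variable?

Negative obj-row entries: p: -9, q: -8, r: -5.
The most negative is -9 in column p, so p enters.

p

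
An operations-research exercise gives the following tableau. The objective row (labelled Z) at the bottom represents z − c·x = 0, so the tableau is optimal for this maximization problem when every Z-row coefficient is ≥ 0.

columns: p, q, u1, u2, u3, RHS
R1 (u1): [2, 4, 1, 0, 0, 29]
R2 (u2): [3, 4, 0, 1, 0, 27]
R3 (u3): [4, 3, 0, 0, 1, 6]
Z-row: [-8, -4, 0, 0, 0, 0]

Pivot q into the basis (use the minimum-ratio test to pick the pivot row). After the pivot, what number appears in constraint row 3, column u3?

1/3

Ratio test on column q — row 1: 29/4 = 29/4; row 2: 27/4 = 27/4; row 3: 6/3 = 2. Minimum is 2 at row 3 (u3 leaves); pivot element 3.
Divide row 3 by 3; eliminate column q from the other rows.
In the new row 3, the u3 entry is the old entry divided by the pivot: 1/3 = 1/3.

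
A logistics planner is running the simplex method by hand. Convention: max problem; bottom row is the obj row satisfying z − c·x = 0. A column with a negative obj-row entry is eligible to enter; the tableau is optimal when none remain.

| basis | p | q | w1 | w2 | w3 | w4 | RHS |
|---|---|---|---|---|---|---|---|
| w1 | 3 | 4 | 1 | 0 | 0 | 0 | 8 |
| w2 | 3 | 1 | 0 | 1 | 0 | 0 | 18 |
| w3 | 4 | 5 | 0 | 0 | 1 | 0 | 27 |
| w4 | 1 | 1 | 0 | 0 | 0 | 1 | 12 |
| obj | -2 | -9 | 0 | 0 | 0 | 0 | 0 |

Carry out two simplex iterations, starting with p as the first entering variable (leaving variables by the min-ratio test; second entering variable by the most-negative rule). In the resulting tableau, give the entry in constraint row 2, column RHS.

16

Ratio test on column p — row 1: 8/3 = 8/3; row 2: 18/3 = 6; row 3: 27/4 = 27/4; row 4: 12/1 = 12. Minimum is 8/3 at row 1 (w1 leaves); pivot element 3.
Divide row 1 by 3; eliminate column p from the other rows.
Second iteration: most negative obj-row entry is -19/3 in column q, so q enters.
Ratio test on column q — row 1: (8/3)/(4/3) = 2; row 2: entry -3 ≤ 0; row 3: entry -1/3 ≤ 0; row 4: entry -1/3 ≤ 0. Minimum is 2 at row 1 (p leaves); pivot element 4/3.
Divide row 1 by 4/3; eliminate column q from the other rows.
After both pivots, the entry at constraint row 2, column RHS is 16.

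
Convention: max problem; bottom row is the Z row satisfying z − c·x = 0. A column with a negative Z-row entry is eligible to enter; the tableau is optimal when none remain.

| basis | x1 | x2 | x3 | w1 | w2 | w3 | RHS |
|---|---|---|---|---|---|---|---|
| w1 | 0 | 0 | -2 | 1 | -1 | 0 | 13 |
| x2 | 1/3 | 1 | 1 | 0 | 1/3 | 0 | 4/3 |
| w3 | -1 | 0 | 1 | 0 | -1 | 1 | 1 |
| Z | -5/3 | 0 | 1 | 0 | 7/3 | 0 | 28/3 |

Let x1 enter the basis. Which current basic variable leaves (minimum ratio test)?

x2

Column x1 entries and ratios — w1: 0 ≤ 0, skip; x2: (4/3)/(1/3) = 4; w3: -1 ≤ 0, skip.
Smallest ratio is 4 in the row of x2, so x2 leaves.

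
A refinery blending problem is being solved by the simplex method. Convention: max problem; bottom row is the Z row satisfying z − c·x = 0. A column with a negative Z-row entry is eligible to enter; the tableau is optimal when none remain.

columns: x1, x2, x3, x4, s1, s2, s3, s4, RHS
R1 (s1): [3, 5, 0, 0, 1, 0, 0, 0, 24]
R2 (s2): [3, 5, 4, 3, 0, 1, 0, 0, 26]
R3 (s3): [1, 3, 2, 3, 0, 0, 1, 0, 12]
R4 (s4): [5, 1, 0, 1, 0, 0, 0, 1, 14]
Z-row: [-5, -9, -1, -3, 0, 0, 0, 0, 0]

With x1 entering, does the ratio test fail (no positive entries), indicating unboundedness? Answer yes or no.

Column x1 has positive entries in row(s) 1, 2, 3, 4, so the ratio test bounds it — not unbounded.

no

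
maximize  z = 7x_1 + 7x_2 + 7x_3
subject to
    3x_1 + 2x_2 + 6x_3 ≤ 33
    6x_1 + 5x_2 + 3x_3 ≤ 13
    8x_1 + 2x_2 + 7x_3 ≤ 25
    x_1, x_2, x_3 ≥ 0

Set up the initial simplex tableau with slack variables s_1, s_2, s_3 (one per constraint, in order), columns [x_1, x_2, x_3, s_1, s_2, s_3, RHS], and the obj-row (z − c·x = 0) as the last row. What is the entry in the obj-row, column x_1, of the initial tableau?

-7

The obj-row carries the negated objective coefficients: the x_1 entry is -7.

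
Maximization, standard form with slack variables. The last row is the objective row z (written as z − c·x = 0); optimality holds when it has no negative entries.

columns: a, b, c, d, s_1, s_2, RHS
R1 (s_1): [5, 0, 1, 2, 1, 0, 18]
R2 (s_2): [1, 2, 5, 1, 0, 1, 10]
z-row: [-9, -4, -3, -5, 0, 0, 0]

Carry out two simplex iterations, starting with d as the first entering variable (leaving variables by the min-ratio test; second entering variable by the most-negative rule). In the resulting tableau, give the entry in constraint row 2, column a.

-3/4

Ratio test on column d — row 1: 18/2 = 9; row 2: 10/1 = 10. Minimum is 9 at row 1 (s_1 leaves); pivot element 2.
Divide row 1 by 2; eliminate column d from the other rows.
Second iteration: most negative z-row entry is -4 in column b, so b enters.
Ratio test on column b — row 1: entry 0 ≤ 0; row 2: 1/2 = 1/2. Minimum is 1/2 at row 2 (s_2 leaves); pivot element 2.
Divide row 2 by 2; eliminate column b from the other rows.
After both pivots, the entry at constraint row 2, column a is -3/4.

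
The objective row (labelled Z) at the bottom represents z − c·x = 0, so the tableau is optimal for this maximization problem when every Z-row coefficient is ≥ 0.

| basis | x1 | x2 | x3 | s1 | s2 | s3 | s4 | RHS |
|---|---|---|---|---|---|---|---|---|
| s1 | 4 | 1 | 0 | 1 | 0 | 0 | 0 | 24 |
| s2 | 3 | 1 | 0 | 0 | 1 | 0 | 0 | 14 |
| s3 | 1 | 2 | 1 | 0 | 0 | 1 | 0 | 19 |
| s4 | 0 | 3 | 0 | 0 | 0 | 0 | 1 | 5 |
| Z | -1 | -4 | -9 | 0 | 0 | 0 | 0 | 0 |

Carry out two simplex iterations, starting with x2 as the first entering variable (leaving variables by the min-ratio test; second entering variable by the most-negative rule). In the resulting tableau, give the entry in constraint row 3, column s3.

1

Ratio test on column x2 — row 1: 24/1 = 24; row 2: 14/1 = 14; row 3: 19/2 = 19/2; row 4: 5/3 = 5/3. Minimum is 5/3 at row 4 (s4 leaves); pivot element 3.
Divide row 4 by 3; eliminate column x2 from the other rows.
Second iteration: most negative Z-row entry is -9 in column x3, so x3 enters.
Ratio test on column x3 — row 1: entry 0 ≤ 0; row 2: entry 0 ≤ 0; row 3: (47/3)/1 = 47/3; row 4: entry 0 ≤ 0. Minimum is 47/3 at row 3 (s3 leaves); pivot element 1.
Divide row 3 by 1; eliminate column x3 from the other rows.
After both pivots, the entry at constraint row 3, column s3 is 1.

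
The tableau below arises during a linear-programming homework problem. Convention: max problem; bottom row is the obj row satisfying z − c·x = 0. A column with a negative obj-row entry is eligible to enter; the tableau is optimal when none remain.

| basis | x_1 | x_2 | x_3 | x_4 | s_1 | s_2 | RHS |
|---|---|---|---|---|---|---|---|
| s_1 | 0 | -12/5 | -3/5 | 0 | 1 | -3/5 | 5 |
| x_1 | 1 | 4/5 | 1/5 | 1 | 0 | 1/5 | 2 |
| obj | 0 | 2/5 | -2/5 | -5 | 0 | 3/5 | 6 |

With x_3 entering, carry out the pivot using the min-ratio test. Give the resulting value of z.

10

Ratio test on column x_3 — row 1: entry -3/5 ≤ 0; row 2: 2/(1/5) = 10. Minimum is 10 at row 2 (x_1 leaves); pivot element 1/5.
Pivot on row 2; the obj-row RHS becomes 6 − (-2/5)·10 = 10.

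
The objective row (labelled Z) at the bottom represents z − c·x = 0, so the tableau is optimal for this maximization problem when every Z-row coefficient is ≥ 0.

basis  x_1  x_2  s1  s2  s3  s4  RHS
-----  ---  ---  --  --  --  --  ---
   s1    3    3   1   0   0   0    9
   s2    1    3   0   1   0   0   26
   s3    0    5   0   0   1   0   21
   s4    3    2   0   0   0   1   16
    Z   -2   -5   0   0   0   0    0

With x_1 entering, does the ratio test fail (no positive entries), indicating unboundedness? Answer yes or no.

no

Column x_1 has positive entries in row(s) 1, 2, 4, so the ratio test bounds it — not unbounded.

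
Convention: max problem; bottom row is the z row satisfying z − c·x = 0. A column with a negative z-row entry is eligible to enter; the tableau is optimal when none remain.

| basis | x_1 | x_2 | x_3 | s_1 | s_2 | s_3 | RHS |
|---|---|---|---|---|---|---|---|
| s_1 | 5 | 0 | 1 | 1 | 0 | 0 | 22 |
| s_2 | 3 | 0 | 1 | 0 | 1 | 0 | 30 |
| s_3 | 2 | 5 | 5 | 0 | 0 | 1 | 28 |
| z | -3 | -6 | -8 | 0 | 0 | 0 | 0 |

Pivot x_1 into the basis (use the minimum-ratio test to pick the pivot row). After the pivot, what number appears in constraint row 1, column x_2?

Ratio test on column x_1 — row 1: 22/5 = 22/5; row 2: 30/3 = 10; row 3: 28/2 = 14. Minimum is 22/5 at row 1 (s_1 leaves); pivot element 5.
Divide row 1 by 5; eliminate column x_1 from the other rows.
In the new row 1, the x_2 entry is the old entry divided by the pivot: 0/5 = 0.

0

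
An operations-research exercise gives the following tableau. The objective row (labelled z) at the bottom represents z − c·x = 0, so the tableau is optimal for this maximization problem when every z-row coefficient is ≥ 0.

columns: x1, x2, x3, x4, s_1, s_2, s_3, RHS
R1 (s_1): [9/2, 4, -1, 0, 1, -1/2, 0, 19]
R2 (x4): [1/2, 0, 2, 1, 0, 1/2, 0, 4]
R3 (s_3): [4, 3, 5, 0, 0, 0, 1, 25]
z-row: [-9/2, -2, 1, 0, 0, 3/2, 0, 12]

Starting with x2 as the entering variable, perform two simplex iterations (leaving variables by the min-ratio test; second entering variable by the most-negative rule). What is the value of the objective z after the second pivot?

31

Ratio test on column x2 — row 1: 19/4 = 19/4; row 2: entry 0 ≤ 0; row 3: 25/3 = 25/3. Minimum is 19/4 at row 1 (s_1 leaves); pivot element 4.
Pivot on row 1; the z-row RHS becomes 12 − (-2)·(19/4) = 43/2.
Next entering variable (most negative z-row entry -9/4): x1.
Ratio test on column x1 — row 1: (19/4)/(9/8) = 38/9; row 2: 4/(1/2) = 8; row 3: (43/4)/(5/8) = 86/5. Minimum is 38/9 at row 1 (x2 leaves); pivot element 9/8.
After the second pivot the z-row RHS is 43/2 − (-9/4)·(38/9) = 31.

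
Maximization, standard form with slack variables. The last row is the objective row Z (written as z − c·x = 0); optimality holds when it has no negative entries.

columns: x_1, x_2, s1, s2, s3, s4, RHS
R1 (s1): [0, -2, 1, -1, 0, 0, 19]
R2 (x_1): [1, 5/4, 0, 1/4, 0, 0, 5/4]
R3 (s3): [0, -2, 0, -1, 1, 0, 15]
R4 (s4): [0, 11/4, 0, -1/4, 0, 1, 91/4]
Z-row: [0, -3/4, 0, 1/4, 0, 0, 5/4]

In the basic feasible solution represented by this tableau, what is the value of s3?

s3 is basic (row 3); its value is the RHS of that row, 15.

15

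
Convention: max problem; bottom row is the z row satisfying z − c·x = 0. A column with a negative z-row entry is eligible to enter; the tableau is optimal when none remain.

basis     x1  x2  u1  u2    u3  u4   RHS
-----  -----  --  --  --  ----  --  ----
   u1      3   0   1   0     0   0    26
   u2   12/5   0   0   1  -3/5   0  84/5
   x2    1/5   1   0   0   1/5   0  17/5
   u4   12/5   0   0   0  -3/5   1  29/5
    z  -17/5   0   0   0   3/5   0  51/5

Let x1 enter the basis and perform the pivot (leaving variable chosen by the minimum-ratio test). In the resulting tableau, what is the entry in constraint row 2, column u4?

Ratio test on column x1 — row 1: 26/3 = 26/3; row 2: (84/5)/(12/5) = 7; row 3: (17/5)/(1/5) = 17; row 4: (29/5)/(12/5) = 29/12. Minimum is 29/12 at row 4 (u4 leaves); pivot element 12/5.
Divide row 4 by 12/5; eliminate column x1 from the other rows.
Row 2 update in column u4: 0 − (12/5)·(5/12) = -1.

-1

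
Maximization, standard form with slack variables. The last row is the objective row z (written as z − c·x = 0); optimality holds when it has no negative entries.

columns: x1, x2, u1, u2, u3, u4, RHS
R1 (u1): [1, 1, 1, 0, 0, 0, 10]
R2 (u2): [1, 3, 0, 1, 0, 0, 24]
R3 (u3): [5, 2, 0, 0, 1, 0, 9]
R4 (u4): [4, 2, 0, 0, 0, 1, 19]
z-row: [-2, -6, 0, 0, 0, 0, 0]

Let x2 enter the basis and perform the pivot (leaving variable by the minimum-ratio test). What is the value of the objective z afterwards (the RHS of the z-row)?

27

Ratio test on column x2 — row 1: 10/1 = 10; row 2: 24/3 = 8; row 3: 9/2 = 9/2; row 4: 19/2 = 19/2. Minimum is 9/2 at row 3 (u3 leaves); pivot element 2.
Pivot on row 3; the z-row RHS becomes 0 − (-6)·(9/2) = 27.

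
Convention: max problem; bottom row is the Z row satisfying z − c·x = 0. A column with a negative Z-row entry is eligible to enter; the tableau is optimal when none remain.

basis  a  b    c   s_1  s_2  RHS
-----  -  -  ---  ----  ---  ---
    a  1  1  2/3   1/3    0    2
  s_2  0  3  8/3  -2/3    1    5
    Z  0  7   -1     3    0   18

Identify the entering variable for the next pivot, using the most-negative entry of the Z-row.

Negative Z-row entries: c: -1.
The most negative is -1 in column c, so c enters.

c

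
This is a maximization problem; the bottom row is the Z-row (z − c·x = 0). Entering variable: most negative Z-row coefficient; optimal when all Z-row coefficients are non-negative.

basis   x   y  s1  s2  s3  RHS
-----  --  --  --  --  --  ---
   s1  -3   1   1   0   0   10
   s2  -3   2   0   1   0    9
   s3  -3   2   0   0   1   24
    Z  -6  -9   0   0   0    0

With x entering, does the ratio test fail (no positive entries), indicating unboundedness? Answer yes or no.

Every constraint-row entry in column x is ≤ 0, so increasing x is unbounded.

yes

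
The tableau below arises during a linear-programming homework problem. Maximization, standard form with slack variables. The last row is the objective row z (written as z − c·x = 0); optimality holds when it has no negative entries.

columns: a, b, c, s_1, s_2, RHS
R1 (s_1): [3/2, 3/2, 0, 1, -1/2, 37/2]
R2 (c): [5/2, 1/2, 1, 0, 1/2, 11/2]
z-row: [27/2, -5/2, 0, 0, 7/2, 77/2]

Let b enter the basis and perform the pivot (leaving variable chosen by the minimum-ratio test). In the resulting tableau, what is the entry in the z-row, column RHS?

66

Ratio test on column b — row 1: (37/2)/(3/2) = 37/3; row 2: (11/2)/(1/2) = 11. Minimum is 11 at row 2 (c leaves); pivot element 1/2.
Divide row 2 by 1/2; eliminate column b from the other rows.
z-row update in column RHS: 77/2 − (-5/2)·11 = 66.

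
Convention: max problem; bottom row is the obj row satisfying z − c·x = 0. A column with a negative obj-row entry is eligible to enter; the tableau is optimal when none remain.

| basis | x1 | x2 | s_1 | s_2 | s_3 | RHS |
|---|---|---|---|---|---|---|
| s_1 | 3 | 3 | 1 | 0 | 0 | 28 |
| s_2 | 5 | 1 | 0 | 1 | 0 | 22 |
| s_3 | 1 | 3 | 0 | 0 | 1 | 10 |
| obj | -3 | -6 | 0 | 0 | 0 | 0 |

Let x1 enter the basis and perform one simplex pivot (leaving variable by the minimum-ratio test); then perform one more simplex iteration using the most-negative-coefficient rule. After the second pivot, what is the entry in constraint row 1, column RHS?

10

Ratio test on column x1 — row 1: 28/3 = 28/3; row 2: 22/5 = 22/5; row 3: 10/1 = 10. Minimum is 22/5 at row 2 (s_2 leaves); pivot element 5.
Divide row 2 by 5; eliminate column x1 from the other rows.
Second iteration: most negative obj-row entry is -27/5 in column x2, so x2 enters.
Ratio test on column x2 — row 1: (74/5)/(12/5) = 37/6; row 2: (22/5)/(1/5) = 22; row 3: (28/5)/(14/5) = 2. Minimum is 2 at row 3 (s_3 leaves); pivot element 14/5.
Divide row 3 by 14/5; eliminate column x2 from the other rows.
After both pivots, the entry at constraint row 1, column RHS is 10.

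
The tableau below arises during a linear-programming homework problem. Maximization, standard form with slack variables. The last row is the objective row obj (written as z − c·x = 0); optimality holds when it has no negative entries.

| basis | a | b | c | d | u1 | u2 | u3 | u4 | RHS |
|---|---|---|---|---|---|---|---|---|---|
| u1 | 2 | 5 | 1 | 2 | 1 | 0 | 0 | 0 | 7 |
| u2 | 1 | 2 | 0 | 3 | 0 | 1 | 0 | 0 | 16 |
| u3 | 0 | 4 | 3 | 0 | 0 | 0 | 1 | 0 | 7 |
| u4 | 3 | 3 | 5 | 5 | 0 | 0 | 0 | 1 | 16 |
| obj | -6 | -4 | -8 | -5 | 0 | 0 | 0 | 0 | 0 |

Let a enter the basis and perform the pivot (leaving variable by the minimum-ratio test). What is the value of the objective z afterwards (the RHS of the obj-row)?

Ratio test on column a — row 1: 7/2 = 7/2; row 2: 16/1 = 16; row 3: entry 0 ≤ 0; row 4: 16/3 = 16/3. Minimum is 7/2 at row 1 (u1 leaves); pivot element 2.
Pivot on row 1; the obj-row RHS becomes 0 − (-6)·(7/2) = 21.

21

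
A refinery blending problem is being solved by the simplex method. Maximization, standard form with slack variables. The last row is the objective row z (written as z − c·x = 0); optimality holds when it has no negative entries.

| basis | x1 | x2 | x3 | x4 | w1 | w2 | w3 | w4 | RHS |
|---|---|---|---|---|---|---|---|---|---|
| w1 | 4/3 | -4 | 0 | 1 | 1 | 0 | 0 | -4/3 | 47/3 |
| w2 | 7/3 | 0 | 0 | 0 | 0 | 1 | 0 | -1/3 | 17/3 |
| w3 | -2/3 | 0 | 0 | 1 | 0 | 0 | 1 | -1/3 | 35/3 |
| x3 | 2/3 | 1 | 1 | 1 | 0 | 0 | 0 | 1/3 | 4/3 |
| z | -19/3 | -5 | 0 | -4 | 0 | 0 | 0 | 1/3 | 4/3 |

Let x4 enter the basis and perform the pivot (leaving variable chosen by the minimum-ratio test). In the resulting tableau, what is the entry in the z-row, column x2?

Ratio test on column x4 — row 1: (47/3)/1 = 47/3; row 2: entry 0 ≤ 0; row 3: (35/3)/1 = 35/3; row 4: (4/3)/1 = 4/3. Minimum is 4/3 at row 4 (x3 leaves); pivot element 1.
Divide row 4 by 1; eliminate column x4 from the other rows.
z-row update in column x2: -5 − (-4)·1 = -1.

-1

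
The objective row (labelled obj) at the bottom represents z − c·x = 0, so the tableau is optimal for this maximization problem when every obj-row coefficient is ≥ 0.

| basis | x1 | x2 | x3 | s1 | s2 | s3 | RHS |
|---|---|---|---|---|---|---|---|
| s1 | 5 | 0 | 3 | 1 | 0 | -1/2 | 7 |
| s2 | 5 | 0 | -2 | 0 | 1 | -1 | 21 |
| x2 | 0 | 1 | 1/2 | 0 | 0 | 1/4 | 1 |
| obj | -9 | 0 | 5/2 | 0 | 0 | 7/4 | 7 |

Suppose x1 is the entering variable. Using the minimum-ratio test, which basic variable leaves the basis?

Column x1 entries and ratios — s1: 7/5 = 7/5; s2: 21/5 = 21/5; x2: 0 ≤ 0, skip.
Smallest ratio is 7/5 in the row of s1, so s1 leaves.

s1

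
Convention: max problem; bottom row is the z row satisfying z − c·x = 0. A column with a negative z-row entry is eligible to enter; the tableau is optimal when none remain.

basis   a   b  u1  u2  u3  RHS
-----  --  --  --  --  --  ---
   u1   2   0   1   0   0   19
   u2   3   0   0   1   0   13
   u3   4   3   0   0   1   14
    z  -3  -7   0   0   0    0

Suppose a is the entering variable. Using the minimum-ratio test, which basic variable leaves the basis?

Column a entries and ratios — u1: 19/2 = 19/2; u2: 13/3 = 13/3; u3: 14/4 = 7/2.
Smallest ratio is 7/2 in the row of u3, so u3 leaves.

u3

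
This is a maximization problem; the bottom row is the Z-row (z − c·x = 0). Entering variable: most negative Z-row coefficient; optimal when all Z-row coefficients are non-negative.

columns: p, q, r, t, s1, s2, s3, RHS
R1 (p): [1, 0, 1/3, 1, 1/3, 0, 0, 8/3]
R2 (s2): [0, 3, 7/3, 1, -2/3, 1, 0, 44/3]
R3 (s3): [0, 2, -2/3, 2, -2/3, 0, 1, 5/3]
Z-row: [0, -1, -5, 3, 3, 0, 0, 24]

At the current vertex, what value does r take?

r is not in the basis, so in the current basic feasible solution r = 0.

0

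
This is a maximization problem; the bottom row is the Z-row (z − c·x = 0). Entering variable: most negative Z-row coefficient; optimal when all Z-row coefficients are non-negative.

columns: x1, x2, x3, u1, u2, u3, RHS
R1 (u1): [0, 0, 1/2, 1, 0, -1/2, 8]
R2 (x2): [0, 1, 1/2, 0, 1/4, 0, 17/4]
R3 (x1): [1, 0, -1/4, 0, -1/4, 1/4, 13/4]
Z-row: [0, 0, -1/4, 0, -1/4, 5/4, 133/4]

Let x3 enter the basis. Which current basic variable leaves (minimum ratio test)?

x2

Column x3 entries and ratios — u1: 8/(1/2) = 16; x2: (17/4)/(1/2) = 17/2; x1: -1/4 ≤ 0, skip.
Smallest ratio is 17/2 in the row of x2, so x2 leaves.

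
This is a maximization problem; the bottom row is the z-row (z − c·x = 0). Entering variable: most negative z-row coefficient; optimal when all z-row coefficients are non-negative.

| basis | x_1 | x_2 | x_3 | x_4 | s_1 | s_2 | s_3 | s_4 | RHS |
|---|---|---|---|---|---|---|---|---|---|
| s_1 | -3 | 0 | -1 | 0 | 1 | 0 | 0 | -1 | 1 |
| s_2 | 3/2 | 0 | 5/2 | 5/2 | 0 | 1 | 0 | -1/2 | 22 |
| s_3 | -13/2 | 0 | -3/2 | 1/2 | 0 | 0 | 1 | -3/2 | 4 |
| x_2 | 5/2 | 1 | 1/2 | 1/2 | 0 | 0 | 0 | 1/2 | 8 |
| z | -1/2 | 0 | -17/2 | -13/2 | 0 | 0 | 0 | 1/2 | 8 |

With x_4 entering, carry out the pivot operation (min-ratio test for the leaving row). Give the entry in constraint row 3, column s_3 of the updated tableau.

2

Ratio test on column x_4 — row 1: entry 0 ≤ 0; row 2: 22/(5/2) = 44/5; row 3: 4/(1/2) = 8; row 4: 8/(1/2) = 16. Minimum is 8 at row 3 (s_3 leaves); pivot element 1/2.
Divide row 3 by 1/2; eliminate column x_4 from the other rows.
In the new row 3, the s_3 entry is the old entry divided by the pivot: 1/(1/2) = 2.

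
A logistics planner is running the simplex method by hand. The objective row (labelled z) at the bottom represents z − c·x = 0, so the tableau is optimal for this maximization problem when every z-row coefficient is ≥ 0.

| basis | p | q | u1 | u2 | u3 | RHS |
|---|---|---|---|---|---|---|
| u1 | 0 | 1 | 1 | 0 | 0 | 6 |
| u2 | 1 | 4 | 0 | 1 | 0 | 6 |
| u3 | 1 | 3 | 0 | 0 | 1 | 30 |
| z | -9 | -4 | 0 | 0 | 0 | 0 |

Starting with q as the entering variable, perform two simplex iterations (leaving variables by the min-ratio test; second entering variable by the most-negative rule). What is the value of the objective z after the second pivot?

Ratio test on column q — row 1: 6/1 = 6; row 2: 6/4 = 3/2; row 3: 30/3 = 10. Minimum is 3/2 at row 2 (u2 leaves); pivot element 4.
Pivot on row 2; the z-row RHS becomes 0 − (-4)·(3/2) = 6.
Next entering variable (most negative z-row entry -8): p.
Ratio test on column p — row 1: entry -1/4 ≤ 0; row 2: (3/2)/(1/4) = 6; row 3: (51/2)/(1/4) = 102. Minimum is 6 at row 2 (q leaves); pivot element 1/4.
After the second pivot the z-row RHS is 6 − (-8)·6 = 54.

54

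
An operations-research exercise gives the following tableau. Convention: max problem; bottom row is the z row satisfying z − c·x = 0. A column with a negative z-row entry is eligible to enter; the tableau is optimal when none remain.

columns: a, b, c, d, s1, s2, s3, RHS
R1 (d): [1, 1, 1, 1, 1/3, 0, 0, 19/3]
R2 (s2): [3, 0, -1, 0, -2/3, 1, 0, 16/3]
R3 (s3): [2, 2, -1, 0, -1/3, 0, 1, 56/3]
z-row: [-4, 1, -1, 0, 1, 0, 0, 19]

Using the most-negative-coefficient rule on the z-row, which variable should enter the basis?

a

Negative z-row entries: a: -4, c: -1.
The most negative is -4 in column a, so a enters.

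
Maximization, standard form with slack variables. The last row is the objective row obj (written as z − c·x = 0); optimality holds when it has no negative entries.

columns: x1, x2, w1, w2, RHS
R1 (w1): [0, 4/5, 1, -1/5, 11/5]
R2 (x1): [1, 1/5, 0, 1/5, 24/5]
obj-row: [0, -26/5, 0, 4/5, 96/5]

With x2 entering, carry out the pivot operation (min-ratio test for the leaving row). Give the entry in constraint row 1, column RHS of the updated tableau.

Ratio test on column x2 — row 1: (11/5)/(4/5) = 11/4; row 2: (24/5)/(1/5) = 24. Minimum is 11/4 at row 1 (w1 leaves); pivot element 4/5.
Divide row 1 by 4/5; eliminate column x2 from the other rows.
In the new row 1, the RHS entry is the old entry divided by the pivot: (11/5)/(4/5) = 11/4.

11/4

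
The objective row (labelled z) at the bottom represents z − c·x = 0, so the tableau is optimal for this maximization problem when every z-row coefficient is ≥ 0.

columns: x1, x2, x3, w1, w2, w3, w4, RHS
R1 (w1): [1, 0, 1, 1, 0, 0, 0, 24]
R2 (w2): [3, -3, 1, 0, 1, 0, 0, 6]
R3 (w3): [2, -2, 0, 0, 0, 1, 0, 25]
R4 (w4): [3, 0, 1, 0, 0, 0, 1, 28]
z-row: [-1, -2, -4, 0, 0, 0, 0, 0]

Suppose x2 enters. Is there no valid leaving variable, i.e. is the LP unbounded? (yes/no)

yes

Every constraint-row entry in column x2 is ≤ 0, so increasing x2 is unbounded.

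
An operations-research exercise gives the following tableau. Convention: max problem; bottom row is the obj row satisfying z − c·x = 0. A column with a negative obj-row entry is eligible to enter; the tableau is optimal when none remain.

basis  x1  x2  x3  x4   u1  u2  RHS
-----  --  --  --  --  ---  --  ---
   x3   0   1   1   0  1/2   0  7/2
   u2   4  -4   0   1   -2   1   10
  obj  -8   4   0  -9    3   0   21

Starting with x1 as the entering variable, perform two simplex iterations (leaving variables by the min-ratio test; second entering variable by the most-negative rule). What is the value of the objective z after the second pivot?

Ratio test on column x1 — row 1: entry 0 ≤ 0; row 2: 10/4 = 5/2. Minimum is 5/2 at row 2 (u2 leaves); pivot element 4.
Pivot on row 2; the obj-row RHS becomes 21 − (-8)·(5/2) = 41.
Next entering variable (most negative obj-row entry -7): x4.
Ratio test on column x4 — row 1: entry 0 ≤ 0; row 2: (5/2)/(1/4) = 10. Minimum is 10 at row 2 (x1 leaves); pivot element 1/4.
After the second pivot the obj-row RHS is 41 − (-7)·10 = 111.

111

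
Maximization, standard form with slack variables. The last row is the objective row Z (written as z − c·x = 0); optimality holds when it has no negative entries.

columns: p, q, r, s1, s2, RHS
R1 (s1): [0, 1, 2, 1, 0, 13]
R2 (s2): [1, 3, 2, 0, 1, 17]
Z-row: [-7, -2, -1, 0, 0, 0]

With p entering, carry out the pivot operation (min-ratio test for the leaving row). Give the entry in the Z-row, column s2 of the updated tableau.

Ratio test on column p — row 1: entry 0 ≤ 0; row 2: 17/1 = 17. Minimum is 17 at row 2 (s2 leaves); pivot element 1.
Divide row 2 by 1; eliminate column p from the other rows.
Z-row update in column s2: 0 − (-7)·1 = 7.

7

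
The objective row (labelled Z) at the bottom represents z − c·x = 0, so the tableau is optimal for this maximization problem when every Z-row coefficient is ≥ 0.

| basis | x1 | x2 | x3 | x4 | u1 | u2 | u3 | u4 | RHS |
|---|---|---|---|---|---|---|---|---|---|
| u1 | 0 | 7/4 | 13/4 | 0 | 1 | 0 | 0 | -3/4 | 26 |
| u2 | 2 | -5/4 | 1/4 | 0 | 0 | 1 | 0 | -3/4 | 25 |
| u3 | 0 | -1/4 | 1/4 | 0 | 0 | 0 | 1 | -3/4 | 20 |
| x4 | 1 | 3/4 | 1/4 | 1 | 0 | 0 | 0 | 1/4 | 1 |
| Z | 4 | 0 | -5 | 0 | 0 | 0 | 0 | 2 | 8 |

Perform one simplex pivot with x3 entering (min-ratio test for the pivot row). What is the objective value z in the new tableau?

28

Ratio test on column x3 — row 1: 26/(13/4) = 8; row 2: 25/(1/4) = 100; row 3: 20/(1/4) = 80; row 4: 1/(1/4) = 4. Minimum is 4 at row 4 (x4 leaves); pivot element 1/4.
Pivot on row 4; the Z-row RHS becomes 8 − (-5)·4 = 28.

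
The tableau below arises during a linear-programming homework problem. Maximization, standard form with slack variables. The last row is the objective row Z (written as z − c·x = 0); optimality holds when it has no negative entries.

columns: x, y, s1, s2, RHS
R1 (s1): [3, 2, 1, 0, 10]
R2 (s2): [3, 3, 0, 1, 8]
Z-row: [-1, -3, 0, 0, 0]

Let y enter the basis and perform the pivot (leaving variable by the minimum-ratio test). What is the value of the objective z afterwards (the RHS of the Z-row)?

Ratio test on column y — row 1: 10/2 = 5; row 2: 8/3 = 8/3. Minimum is 8/3 at row 2 (s2 leaves); pivot element 3.
Pivot on row 2; the Z-row RHS becomes 0 − (-3)·(8/3) = 8.

8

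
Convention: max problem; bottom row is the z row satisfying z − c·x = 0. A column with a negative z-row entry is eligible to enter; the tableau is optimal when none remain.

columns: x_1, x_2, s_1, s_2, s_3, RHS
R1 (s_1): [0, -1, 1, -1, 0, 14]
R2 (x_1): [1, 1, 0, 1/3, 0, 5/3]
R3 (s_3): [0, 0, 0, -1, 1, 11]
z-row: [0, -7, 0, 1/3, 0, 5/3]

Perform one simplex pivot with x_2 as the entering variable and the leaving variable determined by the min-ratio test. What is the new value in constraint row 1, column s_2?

Ratio test on column x_2 — row 1: entry -1 ≤ 0; row 2: (5/3)/1 = 5/3; row 3: entry 0 ≤ 0. Minimum is 5/3 at row 2 (x_1 leaves); pivot element 1.
Divide row 2 by 1; eliminate column x_2 from the other rows.
Row 1 update in column s_2: -1 − (-1)·(1/3) = -2/3.

-2/3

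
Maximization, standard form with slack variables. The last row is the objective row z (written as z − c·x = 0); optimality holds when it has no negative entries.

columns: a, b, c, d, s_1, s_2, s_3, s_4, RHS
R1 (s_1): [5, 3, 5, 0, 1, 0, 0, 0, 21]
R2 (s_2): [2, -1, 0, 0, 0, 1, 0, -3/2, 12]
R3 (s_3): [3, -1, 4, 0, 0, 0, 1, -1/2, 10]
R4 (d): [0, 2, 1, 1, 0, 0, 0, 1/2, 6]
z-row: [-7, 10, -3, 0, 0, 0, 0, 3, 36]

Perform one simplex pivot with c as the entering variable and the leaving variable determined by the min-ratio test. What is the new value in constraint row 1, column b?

17/4

Ratio test on column c — row 1: 21/5 = 21/5; row 2: entry 0 ≤ 0; row 3: 10/4 = 5/2; row 4: 6/1 = 6. Minimum is 5/2 at row 3 (s_3 leaves); pivot element 4.
Divide row 3 by 4; eliminate column c from the other rows.
Row 1 update in column b: 3 − 5·(-1/4) = 17/4.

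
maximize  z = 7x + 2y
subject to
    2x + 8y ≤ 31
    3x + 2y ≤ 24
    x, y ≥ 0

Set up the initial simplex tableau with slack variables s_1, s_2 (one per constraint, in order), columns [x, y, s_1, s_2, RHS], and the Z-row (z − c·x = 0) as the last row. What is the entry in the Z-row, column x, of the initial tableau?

-7

The Z-row carries the negated objective coefficients: the x entry is -7.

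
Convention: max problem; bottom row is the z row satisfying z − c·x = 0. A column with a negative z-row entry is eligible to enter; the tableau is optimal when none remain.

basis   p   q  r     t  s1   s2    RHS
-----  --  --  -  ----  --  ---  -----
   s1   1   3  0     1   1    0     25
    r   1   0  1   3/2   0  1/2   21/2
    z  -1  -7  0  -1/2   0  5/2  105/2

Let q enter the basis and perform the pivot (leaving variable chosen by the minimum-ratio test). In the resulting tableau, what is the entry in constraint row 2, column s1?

0

Ratio test on column q — row 1: 25/3 = 25/3; row 2: entry 0 ≤ 0. Minimum is 25/3 at row 1 (s1 leaves); pivot element 3.
Divide row 1 by 3; eliminate column q from the other rows.
Row 2 update in column s1: 0 − 0·(1/3) = 0.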